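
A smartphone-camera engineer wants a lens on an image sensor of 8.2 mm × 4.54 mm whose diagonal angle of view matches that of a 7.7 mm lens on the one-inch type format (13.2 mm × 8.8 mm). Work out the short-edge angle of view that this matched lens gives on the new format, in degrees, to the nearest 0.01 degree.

Sensor diagonal = √(13.2² + 8.8²) = √251.6800 ≈ 15.8644 mm.
Sensor diagonal = √(8.2² + 4.54²) = √87.8516 ≈ 9.3729 mm.
Equal diagonal AOV ⇒ f₂ = f₁ · 9.3729/15.8644 = 7.7 × 0.59081 ≈ 4.5493 mm.
Short-edge AOV on the new format = 2·arctan(4.54 / (2 × 4.5493)) = 2·arctan(0.49898) ≈ 53.0367°.

53.04°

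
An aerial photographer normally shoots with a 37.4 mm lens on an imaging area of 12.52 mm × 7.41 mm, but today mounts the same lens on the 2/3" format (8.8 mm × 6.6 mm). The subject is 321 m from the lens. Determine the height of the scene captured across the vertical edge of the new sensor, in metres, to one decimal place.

56.6 m

The focal length stays 37.4 mm; the relevant sensor dimension is now h = 6.6 mm. Object distance dₒ = 321 m = 321000 mm.
Thin-lens field height W = h·(dₒ − f)/f = 6.6 × (321000 − 37.4)/37.4 ≈ 56640.459 mm = 56.6405 m.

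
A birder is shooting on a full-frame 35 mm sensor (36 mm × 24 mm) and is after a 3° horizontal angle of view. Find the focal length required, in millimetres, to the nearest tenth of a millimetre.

From α = 2·arctan(w/2f) we get f = w / (2·tan(α/2)).
With w = 36 mm and α/2 = 1.5°, tan(α/2) ≈ 0.02619, so f ≈ 36 / 0.05237 ≈ 687.3923 mm.

687.4 mm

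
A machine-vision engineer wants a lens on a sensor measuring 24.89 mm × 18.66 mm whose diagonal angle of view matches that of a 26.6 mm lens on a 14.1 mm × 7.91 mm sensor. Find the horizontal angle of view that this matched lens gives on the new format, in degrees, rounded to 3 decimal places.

27.333°

Sensor diagonal = √(14.1² + 7.91²) = √261.3781 ≈ 16.1672 mm.
Sensor diagonal = √(24.89² + 18.66²) = √967.7077 ≈ 31.1080 mm.
Equal diagonal AOV ⇒ f₂ = f₁ · 31.1080/16.1672 = 26.6 × 1.92414 ≈ 51.1822 mm.
Horizontal AOV on the new format = 2·arctan(24.89 / (2 × 51.1822)) = 2·arctan(0.24315) ≈ 27.3326°.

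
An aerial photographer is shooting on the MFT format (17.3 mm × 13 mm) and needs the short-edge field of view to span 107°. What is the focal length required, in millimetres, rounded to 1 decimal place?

From α = 2·arctan(h/2f) we get f = h / (2·tan(α/2)).
With h = 13 mm and α/2 = 53.5°, tan(α/2) ≈ 1.35142, so f ≈ 13 / 2.70284 ≈ 4.8097 mm.

4.8 mm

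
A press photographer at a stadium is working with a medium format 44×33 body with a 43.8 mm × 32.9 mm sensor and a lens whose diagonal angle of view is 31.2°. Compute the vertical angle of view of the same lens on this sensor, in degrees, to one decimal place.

19.0°

Sensor diagonal = √(43.8² + 32.9²) = √3000.8500 ≈ 54.7800 mm.
From the diagonal AOV: f = 54.7800 / (2·tan(15.6°)) = 54.7800 / 0.55841 ≈ 98.1000 mm.
Vertical AOV = 2·arctan(32.9 / (2 × 98.1000)) = 2·arctan(0.16769) ≈ 19.0383°.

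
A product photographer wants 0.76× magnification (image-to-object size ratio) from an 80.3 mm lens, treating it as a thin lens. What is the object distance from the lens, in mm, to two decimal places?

With m = dᵢ/dₒ and 1/f = 1/dₒ + 1/dᵢ, substituting dᵢ = m·dₒ gives 1/f = (1 + 1/m)/dₒ, hence dₒ = f·(1 + 1/m).
dₒ = 80.3 × (1 + 1/0.76) = 80.3 × 2.31579 ≈ 185.958 mm.

185.96 mm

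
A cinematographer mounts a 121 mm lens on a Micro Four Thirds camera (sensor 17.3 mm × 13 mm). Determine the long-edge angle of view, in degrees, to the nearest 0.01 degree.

8.18°

Angle of view α = 2·arctan(w/2f) with w = 17.3 mm and f = 121 mm.
w/2f = 0.07149; arctan(0.07149) ≈ 4.0890°, so α ≈ 8.1780°.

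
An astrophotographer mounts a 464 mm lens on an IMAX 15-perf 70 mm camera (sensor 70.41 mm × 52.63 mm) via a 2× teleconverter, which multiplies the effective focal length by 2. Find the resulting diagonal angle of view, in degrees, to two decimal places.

5.42°

Effective focal length f = 464 × 2 = 928 mm.
Sensor diagonal = √(70.41² + 52.63²) = √7727.4850 ≈ 87.9061 mm.
α = 2·arctan(87.906 / (2 × 928)) = 2·arctan(0.04736) ≈ 5.4234°.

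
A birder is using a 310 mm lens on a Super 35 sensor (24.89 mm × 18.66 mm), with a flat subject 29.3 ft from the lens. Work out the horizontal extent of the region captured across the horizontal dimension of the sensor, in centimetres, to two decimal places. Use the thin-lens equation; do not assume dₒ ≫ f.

dₒ: 29.3 ft × 304.8 mm/ft = 8930.64 mm.
Similar triangles through the lens centre give W/dₒ = w/dᵢ; with 1/f = 1/dₒ + 1/dᵢ this gives W = w·(dₒ − f)/f.
W = 24.89 mm × (8930.64 − 310) / 310 = 24.89 × 27.8085 ≈ 692.154 mm = 69.2154 cm.

69.22 cm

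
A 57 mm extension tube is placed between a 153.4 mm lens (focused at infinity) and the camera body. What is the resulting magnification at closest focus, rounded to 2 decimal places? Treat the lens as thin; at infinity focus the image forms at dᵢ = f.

The tube moves the image plane from f to f + e, so dᵢ = 153.4 + 57 = 210.4 mm. Focus is achieved when 1/f = 1/dₒ + 1/dᵢ, giving dₒ = 1/(1/f − 1/(f+e)).
Magnification m = dᵢ/dₒ = (f+e)·(1/f − 1/(f+e)) = e/f = 57/153.4 ≈ 0.3716.

0.37×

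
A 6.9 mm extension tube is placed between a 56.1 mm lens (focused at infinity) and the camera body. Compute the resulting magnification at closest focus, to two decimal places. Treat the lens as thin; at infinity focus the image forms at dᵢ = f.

0.12×

The tube moves the image plane from f to f + e, so dᵢ = 56.1 + 6.9 = 63 mm. Focus is achieved when 1/f = 1/dₒ + 1/dᵢ, giving dₒ = 1/(1/f − 1/(f+e)).
Magnification m = dᵢ/dₒ = (f+e)·(1/f − 1/(f+e)) = e/f = 6.9/56.1 ≈ 0.1230.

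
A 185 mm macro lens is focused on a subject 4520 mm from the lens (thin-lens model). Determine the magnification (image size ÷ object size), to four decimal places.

0.0427×

Thin lens: 1/f = 1/dₒ + 1/dᵢ → 1/dᵢ = 1/185 − 1/4520 = 0.0051842 mm⁻¹, so dᵢ ≈ 192.8950 mm.
Magnification m = dᵢ/dₒ = 192.8950/4520 ≈ 0.04268.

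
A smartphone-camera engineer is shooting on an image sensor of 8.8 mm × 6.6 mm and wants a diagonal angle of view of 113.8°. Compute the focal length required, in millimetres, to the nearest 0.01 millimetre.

Sensor diagonal = √(8.8² + 6.6²) = √121.0000 ≈ 11.0000 mm.
From α = 2·arctan(d/2f) we get f = d / (2·tan(α/2)).
With d = 11.0000 mm and α/2 = 56.9°, tan(α/2) ≈ 1.53400, so f ≈ 11.0000 / 3.06799 ≈ 3.5854 mm.

3.59 mm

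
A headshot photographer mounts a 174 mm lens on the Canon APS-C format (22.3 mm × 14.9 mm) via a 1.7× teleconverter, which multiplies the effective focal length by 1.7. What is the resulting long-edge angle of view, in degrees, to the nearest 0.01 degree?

Effective focal length f = 174 × 1.7 = 295.8 mm.
α = 2·arctan(22.3 / (2 × 295.8)) = 2·arctan(0.03769) ≈ 4.3174°.

4.32°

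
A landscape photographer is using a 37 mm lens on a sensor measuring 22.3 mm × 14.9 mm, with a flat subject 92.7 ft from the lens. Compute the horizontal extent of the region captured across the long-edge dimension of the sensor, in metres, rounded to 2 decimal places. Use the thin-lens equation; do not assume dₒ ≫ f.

dₒ: 92.7 ft × 304.8 mm/ft = 28254.96 mm.
Similar triangles through the lens centre give W/dₒ = w/dᵢ; with 1/f = 1/dₒ + 1/dᵢ this gives W = w·(dₒ − f)/f.
W = 22.3 mm × (28255 − 37) / 37 = 22.3 × 762.6475 ≈ 17007.040 mm = 17.007 m.

17.01 m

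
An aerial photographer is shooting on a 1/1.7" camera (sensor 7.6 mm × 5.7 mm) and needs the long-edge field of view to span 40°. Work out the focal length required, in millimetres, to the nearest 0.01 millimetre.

From α = 2·arctan(w/2f) we get f = w / (2·tan(α/2)).
With w = 7.6 mm and α/2 = 20°, tan(α/2) ≈ 0.36397, so f ≈ 7.6 / 0.72794 ≈ 10.4404 mm.

10.44 mm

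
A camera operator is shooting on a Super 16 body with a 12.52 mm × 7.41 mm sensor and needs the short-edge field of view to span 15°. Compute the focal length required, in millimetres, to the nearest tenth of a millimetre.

28.1 mm

From α = 2·arctan(h/2f) we get f = h / (2·tan(α/2)).
With h = 7.41 mm and α/2 = 7.5°, tan(α/2) ≈ 0.13165, so f ≈ 7.41 / 0.26330 ≈ 28.1423 mm.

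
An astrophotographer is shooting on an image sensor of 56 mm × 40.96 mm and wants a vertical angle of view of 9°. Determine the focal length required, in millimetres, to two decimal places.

From α = 2·arctan(h/2f) we get f = h / (2·tan(α/2)).
With h = 40.96 mm and α/2 = 4.5°, tan(α/2) ≈ 0.07870, so f ≈ 40.96 / 0.15740 ≈ 260.2231 mm.

260.22 mm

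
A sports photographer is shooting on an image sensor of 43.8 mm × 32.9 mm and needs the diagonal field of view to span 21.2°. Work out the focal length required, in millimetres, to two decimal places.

146.36 mm

Sensor diagonal = √(43.8² + 32.9²) = √3000.8500 ≈ 54.7800 mm.
From α = 2·arctan(d/2f) we get f = d / (2·tan(α/2)).
With d = 54.7800 mm and α/2 = 10.6°, tan(α/2) ≈ 0.18714, so f ≈ 54.7800 / 0.37429 ≈ 146.3572 mm.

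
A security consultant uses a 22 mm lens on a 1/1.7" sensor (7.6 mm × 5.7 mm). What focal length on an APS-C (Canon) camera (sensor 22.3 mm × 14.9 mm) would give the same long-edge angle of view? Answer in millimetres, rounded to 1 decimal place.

64.6 mm

Equal angle of view means equal width/f ratio, so f₂ = f₁ · (width₂/width₁) = 22 × 22.3/7.6.
f₂ = 22 × 2.93421 ≈ 64.553 mm.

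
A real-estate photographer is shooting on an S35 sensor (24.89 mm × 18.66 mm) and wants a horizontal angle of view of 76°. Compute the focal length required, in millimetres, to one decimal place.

From α = 2·arctan(w/2f) we get f = w / (2·tan(α/2)).
With w = 24.89 mm and α/2 = 38°, tan(α/2) ≈ 0.78129, so f ≈ 24.89 / 1.56257 ≈ 15.9289 mm.

15.9 mm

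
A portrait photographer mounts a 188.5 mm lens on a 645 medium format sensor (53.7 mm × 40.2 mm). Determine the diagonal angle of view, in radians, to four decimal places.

Sensor diagonal = √(53.7² + 40.2²) = √4499.7300 ≈ 67.0800 mm.
Angle of view α = 2·arctan(d/2f) with d = 67.0800 mm and f = 188.5 mm.
d/2f = 0.17793; arctan(0.17793) ≈ 0.1761 rad, so α ≈ 0.3522 rad.

0.3522 rad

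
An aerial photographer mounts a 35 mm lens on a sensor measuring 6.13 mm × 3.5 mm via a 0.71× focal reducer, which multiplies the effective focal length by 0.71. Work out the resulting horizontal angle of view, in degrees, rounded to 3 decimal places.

Effective focal length f = 35 × 0.71 = 24.85 mm.
α = 2·arctan(6.13 / (2 × 24.85)) = 2·arctan(0.12334) ≈ 14.0627°.

14.063°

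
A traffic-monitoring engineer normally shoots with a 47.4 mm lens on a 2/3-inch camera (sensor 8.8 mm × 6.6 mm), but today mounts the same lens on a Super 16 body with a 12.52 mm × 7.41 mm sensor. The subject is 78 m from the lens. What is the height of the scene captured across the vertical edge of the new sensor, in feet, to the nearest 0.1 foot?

40.0 ft

The focal length stays 47.4 mm; the relevant sensor dimension is now h = 7.41 mm. Object distance dₒ = 78 m = 78000 mm.
Thin-lens field height W = h·(dₒ − f)/f = 7.41 × (78000 − 47.4)/47.4 ≈ 12186.261 mm = 12186.261/304.8 ft = 39.9812 ft.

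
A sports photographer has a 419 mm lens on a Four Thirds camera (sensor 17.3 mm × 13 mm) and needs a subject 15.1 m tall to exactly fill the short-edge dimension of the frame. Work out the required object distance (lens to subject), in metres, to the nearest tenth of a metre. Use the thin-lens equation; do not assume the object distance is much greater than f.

487.1 m

W: 15.1 m = 15100 mm.
Magnification m = h/W = dᵢ/dₒ; combined with 1/f = 1/dₒ + 1/dᵢ this gives dₒ = f·(1 + W/h).
dₒ = 419 mm × (1 + 15100/13) = 419 × 1162.5385 ≈ 487103.615 mm = 487.104 m.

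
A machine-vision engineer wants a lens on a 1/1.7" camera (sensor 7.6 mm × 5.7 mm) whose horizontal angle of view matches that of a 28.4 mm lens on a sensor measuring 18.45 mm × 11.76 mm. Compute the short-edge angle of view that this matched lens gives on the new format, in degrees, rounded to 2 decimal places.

27.38°

Equal horizontal AOV ⇒ f₂ = f₁ · 7.6/18.45 = 28.4 × 0.41192 ≈ 11.6986 mm.
Short-edge AOV on the new format = 2·arctan(5.7 / (2 × 11.6986)) = 2·arctan(0.24362) ≈ 27.3832°.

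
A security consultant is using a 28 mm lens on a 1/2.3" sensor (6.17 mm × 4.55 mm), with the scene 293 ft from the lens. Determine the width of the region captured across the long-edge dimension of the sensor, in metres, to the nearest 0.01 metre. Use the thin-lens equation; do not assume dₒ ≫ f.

dₒ: 293 ft × 304.8 mm/ft = 89306.40 mm.
Similar triangles through the lens centre give W/dₒ = w/dᵢ; with 1/f = 1/dₒ + 1/dᵢ this gives W = w·(dₒ − f)/f.
W = 6.17 mm × (89306.4 − 28) / 28 = 6.17 × 3188.5142 ≈ 19673.133 mm = 19.6731 m.

19.67 m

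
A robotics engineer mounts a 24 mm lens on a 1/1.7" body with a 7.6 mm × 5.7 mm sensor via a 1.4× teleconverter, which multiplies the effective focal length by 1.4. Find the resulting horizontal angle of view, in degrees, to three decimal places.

Effective focal length f = 24 × 1.4 = 33.6 mm.
α = 2·arctan(7.6 / (2 × 33.6)) = 2·arctan(0.11310) ≈ 12.9049°.

12.905°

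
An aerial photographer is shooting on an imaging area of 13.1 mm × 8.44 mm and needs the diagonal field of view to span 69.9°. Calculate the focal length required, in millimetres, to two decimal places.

Sensor diagonal = √(13.1² + 8.44²) = √242.8436 ≈ 15.5834 mm.
From α = 2·arctan(d/2f) we get f = d / (2·tan(α/2)).
With d = 15.5834 mm and α/2 = 34.95°, tan(α/2) ≈ 0.69891, so f ≈ 15.5834 / 1.39782 ≈ 11.1484 mm.

11.15 mm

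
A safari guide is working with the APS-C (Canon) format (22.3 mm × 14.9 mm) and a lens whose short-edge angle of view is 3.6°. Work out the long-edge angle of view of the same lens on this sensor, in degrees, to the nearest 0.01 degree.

5.39°

From the short-edge AOV: f = 14.9 / (2·tan(1.8°)) = 14.9 / 0.06285 ≈ 237.0628 mm.
Long-edge AOV = 2·arctan(22.3 / (2 × 237.0628)) = 2·arctan(0.04703) ≈ 5.3857°.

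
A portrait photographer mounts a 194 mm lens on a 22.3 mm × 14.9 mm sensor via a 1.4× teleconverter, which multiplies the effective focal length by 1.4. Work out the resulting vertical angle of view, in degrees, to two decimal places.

3.14°

Effective focal length f = 194 × 1.4 = 271.6 mm.
α = 2·arctan(14.9 / (2 × 271.6)) = 2·arctan(0.02743) ≈ 3.1425°.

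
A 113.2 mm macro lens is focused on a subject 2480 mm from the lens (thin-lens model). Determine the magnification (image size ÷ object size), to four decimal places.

Thin lens: 1/f = 1/dₒ + 1/dᵢ → 1/dᵢ = 1/113.2 − 1/2480 = 0.0084307 mm⁻¹, so dᵢ ≈ 118.6142 mm.
Magnification m = dᵢ/dₒ = 118.6142/2480 ≈ 0.04783.

0.0478×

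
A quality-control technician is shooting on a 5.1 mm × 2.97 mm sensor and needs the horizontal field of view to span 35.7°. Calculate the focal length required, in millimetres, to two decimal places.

From α = 2·arctan(w/2f) we get f = w / (2·tan(α/2)).
With w = 5.1 mm and α/2 = 17.85°, tan(α/2) ≈ 0.32203, so f ≈ 5.1 / 0.64406 ≈ 7.9186 mm.

7.92 mm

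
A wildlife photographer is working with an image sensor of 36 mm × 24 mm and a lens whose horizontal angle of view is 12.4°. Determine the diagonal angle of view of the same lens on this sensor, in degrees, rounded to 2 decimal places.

14.88°

From the horizontal AOV: f = 36 / (2·tan(6.2°)) = 36 / 0.21727 ≈ 165.6928 mm.
Sensor diagonal = √(36² + 24²) = √1872.0000 ≈ 43.2666 mm.
Diagonal AOV = 2·arctan(43.2666 / (2 × 165.6928)) = 2·arctan(0.13056) ≈ 14.8772°.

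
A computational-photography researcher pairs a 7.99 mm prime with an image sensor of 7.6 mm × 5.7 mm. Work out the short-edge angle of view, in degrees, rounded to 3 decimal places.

39.262°

Angle of view α = 2·arctan(h/2f) with h = 5.7 mm and f = 7.99 mm.
h/2f = 0.35670; arctan(0.35670) ≈ 19.6311°, so α ≈ 39.2622°.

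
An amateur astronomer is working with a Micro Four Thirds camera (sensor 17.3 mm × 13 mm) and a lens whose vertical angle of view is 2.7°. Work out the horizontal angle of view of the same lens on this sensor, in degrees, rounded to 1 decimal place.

From the vertical AOV: f = 13 / (2·tan(1.35°)) = 13 / 0.04713 ≈ 275.8175 mm.
Horizontal AOV = 2·arctan(17.3 / (2 × 275.8175)) = 2·arctan(0.03136) ≈ 3.5926°.

3.6°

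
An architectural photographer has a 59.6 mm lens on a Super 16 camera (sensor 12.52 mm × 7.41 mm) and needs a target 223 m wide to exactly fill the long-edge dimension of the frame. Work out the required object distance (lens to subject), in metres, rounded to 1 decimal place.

W: 223 m = 223000 mm.
Magnification m = w/W = dᵢ/dₒ; combined with 1/f = 1/dₒ + 1/dᵢ this gives dₒ = f·(1 + W/w).
dₒ = 59.6 mm × (1 + 223000/12.52) = 59.6 × 17812.5016 ≈ 1061625.095 mm = 1061.63 m.

1061.6 m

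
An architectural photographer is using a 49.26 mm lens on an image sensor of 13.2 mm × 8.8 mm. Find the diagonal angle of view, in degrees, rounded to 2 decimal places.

18.30°

Sensor diagonal = √(13.2² + 8.8²) = √251.6800 ≈ 15.8644 mm.
Angle of view α = 2·arctan(d/2f) with d = 15.8644 mm and f = 49.26 mm.
d/2f = 0.16103; arctan(0.16103) ≈ 9.1477°, so α ≈ 18.2953°.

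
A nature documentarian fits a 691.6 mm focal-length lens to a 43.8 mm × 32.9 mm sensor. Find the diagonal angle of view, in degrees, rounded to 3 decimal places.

4.536°

Sensor diagonal = √(43.8² + 32.9²) = √3000.8500 ≈ 54.7800 mm.
Angle of view α = 2·arctan(d/2f) with d = 54.7800 mm and f = 691.6 mm.
d/2f = 0.03960; arctan(0.03960) ≈ 2.2679°, so α ≈ 4.5359°.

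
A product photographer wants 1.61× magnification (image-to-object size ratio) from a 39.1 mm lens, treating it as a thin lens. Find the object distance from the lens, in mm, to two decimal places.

63.39 mm

With m = dᵢ/dₒ and 1/f = 1/dₒ + 1/dᵢ, substituting dᵢ = m·dₒ gives 1/f = (1 + 1/m)/dₒ, hence dₒ = f·(1 + 1/m).
dₒ = 39.1 × (1 + 1/1.61) = 39.1 × 1.62112 ≈ 63.386 mm.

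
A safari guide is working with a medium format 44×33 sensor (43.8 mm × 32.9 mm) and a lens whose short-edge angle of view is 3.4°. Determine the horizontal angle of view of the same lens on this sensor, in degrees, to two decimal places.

4.53°

From the short-edge AOV: f = 32.9 / (2·tan(1.7°)) = 32.9 / 0.05936 ≈ 554.2582 mm.
Horizontal AOV = 2·arctan(43.8 / (2 × 554.2582)) = 2·arctan(0.03951) ≈ 4.5254°.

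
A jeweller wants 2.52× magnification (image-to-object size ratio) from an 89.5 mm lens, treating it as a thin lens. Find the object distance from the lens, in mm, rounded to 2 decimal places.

With m = dᵢ/dₒ and 1/f = 1/dₒ + 1/dᵢ, substituting dᵢ = m·dₒ gives 1/f = (1 + 1/m)/dₒ, hence dₒ = f·(1 + 1/m).
dₒ = 89.5 × (1 + 1/2.52) = 89.5 × 1.39683 ≈ 125.016 mm.

125.02 mm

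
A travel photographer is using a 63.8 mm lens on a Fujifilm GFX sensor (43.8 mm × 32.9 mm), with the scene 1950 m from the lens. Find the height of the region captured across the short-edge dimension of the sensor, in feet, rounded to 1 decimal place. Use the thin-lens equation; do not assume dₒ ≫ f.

3299.0 ft

dₒ: 1950 m = 1.95e+06 mm.
Similar triangles through the lens centre give W/dₒ = h/dᵢ; with 1/f = 1/dₒ + 1/dᵢ this gives W = h·(dₒ − f)/f.
W = 32.9 mm × (1.95e+06 − 63.8) / 63.8 = 32.9 × 30563.2633 ≈ 1005531.363 mm = 1005531.363/304.8 ft = 3298.99 ft.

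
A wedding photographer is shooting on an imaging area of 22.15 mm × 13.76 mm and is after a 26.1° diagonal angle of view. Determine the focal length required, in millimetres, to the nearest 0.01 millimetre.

56.25 mm

Sensor diagonal = √(22.15² + 13.76²) = √679.9601 ≈ 26.0760 mm.
From α = 2·arctan(d/2f) we get f = d / (2·tan(α/2)).
With d = 26.0760 mm and α/2 = 13.05°, tan(α/2) ≈ 0.23179, so f ≈ 26.0760 / 0.46358 ≈ 56.2499 mm.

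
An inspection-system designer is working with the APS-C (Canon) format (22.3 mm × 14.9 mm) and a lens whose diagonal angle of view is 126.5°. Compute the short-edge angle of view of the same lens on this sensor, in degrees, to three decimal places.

95.567°

Sensor diagonal = √(22.3² + 14.9²) = √719.3000 ≈ 26.8198 mm.
From the diagonal AOV: f = 26.8198 / (2·tan(63.25°)) = 26.8198 / 3.96793 ≈ 6.7591 mm.
Short-edge AOV = 2·arctan(14.9 / (2 × 6.7591)) = 2·arctan(1.10221) ≈ 95.5672°.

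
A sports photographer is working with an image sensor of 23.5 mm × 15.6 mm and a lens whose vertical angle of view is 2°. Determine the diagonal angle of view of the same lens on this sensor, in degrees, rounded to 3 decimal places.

From the vertical AOV: f = 15.6 / (2·tan(1°)) = 15.6 / 0.03491 ≈ 446.8617 mm.
Sensor diagonal = √(23.5² + 15.6²) = √795.6100 ≈ 28.2066 mm.
Diagonal AOV = 2·arctan(28.2066 / (2 × 446.8617)) = 2·arctan(0.03156) ≈ 3.6154°.

3.615°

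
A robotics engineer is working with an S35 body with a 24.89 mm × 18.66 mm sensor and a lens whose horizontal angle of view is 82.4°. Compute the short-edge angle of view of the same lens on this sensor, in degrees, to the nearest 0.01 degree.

From the horizontal AOV: f = 24.89 / (2·tan(41.2°)) = 24.89 / 1.75087 ≈ 14.2158 mm.
Short-edge AOV = 2·arctan(18.66 / (2 × 14.2158)) = 2·arctan(0.65631) ≈ 66.5547°.

66.55°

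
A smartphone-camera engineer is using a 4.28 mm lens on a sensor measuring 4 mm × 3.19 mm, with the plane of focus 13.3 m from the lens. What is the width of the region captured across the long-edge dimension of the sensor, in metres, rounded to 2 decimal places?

dₒ: 13.3 m = 13300 mm.
Similar triangles through the lens centre give W/dₒ = w/dᵢ; with 1/f = 1/dₒ + 1/dᵢ this gives W = w·(dₒ − f)/f.
W = 4 mm × (13300 − 4.28) / 4.28 = 4 × 3106.4766 ≈ 12425.907 mm = 12.4259 m.

12.43 m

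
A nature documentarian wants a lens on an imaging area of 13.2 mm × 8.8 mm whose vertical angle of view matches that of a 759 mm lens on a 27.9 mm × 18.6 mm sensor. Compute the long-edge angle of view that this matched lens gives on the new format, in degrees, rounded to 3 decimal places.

2.106°

Equal vertical AOV ⇒ f₂ = f₁ · 8.8/18.6 = 759 × 0.47312 ≈ 359.0968 mm.
Long-edge AOV on the new format = 2·arctan(13.2 / (2 × 359.0968)) = 2·arctan(0.01838) ≈ 2.1059°.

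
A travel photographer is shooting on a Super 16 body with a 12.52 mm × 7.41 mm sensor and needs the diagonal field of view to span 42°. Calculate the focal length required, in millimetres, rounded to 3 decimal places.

Sensor diagonal = √(12.52² + 7.41²) = √211.6585 ≈ 14.5485 mm.
From α = 2·arctan(d/2f) we get f = d / (2·tan(α/2)).
With d = 14.5485 mm and α/2 = 21°, tan(α/2) ≈ 0.38386, so f ≈ 14.5485 / 0.76773 ≈ 18.9501 mm.

18.950 mm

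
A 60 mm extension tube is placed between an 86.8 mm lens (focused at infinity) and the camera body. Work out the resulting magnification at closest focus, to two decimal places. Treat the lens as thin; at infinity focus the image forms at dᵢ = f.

The tube moves the image plane from f to f + e, so dᵢ = 86.8 + 60 = 146.8 mm. Focus is achieved when 1/f = 1/dₒ + 1/dᵢ, giving dₒ = 1/(1/f − 1/(f+e)).
Magnification m = dᵢ/dₒ = (f+e)·(1/f − 1/(f+e)) = e/f = 60/86.8 ≈ 0.6912.

0.69×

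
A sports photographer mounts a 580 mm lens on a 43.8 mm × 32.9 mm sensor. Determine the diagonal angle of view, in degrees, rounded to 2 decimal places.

Sensor diagonal = √(43.8² + 32.9²) = √3000.8500 ≈ 54.7800 mm.
Angle of view α = 2·arctan(d/2f) with d = 54.7800 mm and f = 580 mm.
d/2f = 0.04722; arctan(0.04722) ≈ 2.7037°, so α ≈ 5.4075°.

5.41°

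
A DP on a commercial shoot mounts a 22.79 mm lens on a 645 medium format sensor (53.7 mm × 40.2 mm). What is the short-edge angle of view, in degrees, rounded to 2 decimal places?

82.82°

Angle of view α = 2·arctan(h/2f) with h = 40.2 mm and f = 22.79 mm.
h/2f = 0.88197; arctan(0.88197) ≈ 41.4112°, so α ≈ 82.8224°.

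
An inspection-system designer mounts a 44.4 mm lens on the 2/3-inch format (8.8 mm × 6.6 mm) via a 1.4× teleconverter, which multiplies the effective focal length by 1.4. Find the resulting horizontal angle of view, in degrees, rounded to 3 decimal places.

Effective focal length f = 44.4 × 1.4 = 62.16 mm.
α = 2·arctan(8.8 / (2 × 62.16)) = 2·arctan(0.07079) ≈ 8.0979°.

8.098°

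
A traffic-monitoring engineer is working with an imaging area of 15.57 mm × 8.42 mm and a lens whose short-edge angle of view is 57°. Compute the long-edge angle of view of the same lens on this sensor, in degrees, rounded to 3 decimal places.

90.230°

From the short-edge AOV: f = 8.42 / (2·tan(28.5°)) = 8.42 / 1.08591 ≈ 7.7539 mm.
Long-edge AOV = 2·arctan(15.57 / (2 × 7.7539)) = 2·arctan(1.00402) ≈ 90.2297°.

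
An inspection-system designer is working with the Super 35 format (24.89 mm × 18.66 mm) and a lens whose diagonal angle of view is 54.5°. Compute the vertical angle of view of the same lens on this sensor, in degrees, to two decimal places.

Sensor diagonal = √(24.89² + 18.66²) = √967.7077 ≈ 31.1080 mm.
From the diagonal AOV: f = 31.1080 / (2·tan(27.25°)) = 31.1080 / 1.03007 ≈ 30.2000 mm.
Vertical AOV = 2·arctan(18.66 / (2 × 30.2000)) = 2·arctan(0.30894) ≈ 34.3361°.

34.34°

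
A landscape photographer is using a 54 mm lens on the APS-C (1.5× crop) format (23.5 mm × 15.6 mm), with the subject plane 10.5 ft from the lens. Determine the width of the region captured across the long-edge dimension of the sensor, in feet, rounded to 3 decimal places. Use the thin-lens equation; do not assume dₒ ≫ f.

dₒ: 10.5 ft × 304.8 mm/ft = 3200.40 mm.
Similar triangles through the lens centre give W/dₒ = w/dᵢ; with 1/f = 1/dₒ + 1/dᵢ this gives W = w·(dₒ − f)/f.
W = 23.5 mm × (3200.4 − 54) / 54 = 23.5 × 58.2667 ≈ 1369.267 mm = 1369.267/304.8 ft = 4.49234 ft.

4.492 ft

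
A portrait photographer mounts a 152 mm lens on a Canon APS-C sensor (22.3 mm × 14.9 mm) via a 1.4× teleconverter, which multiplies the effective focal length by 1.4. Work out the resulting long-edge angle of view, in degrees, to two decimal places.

Effective focal length f = 152 × 1.4 = 212.8 mm.
α = 2·arctan(22.3 / (2 × 212.8)) = 2·arctan(0.05240) ≈ 5.9987°.

6.00°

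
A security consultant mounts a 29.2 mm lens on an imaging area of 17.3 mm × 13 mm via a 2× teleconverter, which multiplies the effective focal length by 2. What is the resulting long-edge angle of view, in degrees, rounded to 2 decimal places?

Effective focal length f = 29.2 × 2 = 58.4 mm.
α = 2·arctan(17.3 / (2 × 58.4)) = 2·arctan(0.14812) ≈ 16.8504°.

16.85°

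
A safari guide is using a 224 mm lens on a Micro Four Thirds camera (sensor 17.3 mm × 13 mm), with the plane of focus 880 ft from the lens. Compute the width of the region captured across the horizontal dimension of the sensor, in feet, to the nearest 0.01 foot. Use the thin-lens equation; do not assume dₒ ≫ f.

67.91 ft

dₒ: 880 ft × 304.8 mm/ft = 268223.99 mm.
Similar triangles through the lens centre give W/dₒ = w/dᵢ; with 1/f = 1/dₒ + 1/dᵢ this gives W = w·(dₒ − f)/f.
W = 17.3 mm × (268224 − 224) / 224 = 17.3 × 1196.4285 ≈ 20698.214 mm = 20698.214/304.8 ft = 67.9075 ft.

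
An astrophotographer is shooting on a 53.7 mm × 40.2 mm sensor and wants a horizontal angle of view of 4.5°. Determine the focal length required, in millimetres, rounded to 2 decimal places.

683.38 mm

From α = 2·arctan(w/2f) we get f = w / (2·tan(α/2)).
With w = 53.7 mm and α/2 = 2.25°, tan(α/2) ≈ 0.03929, so f ≈ 53.7 / 0.07858 ≈ 683.3781 mm.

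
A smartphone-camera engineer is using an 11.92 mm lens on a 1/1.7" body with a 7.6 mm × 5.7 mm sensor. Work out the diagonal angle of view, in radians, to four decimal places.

0.7584 rad

Sensor diagonal = √(7.6² + 5.7²) = √90.2500 ≈ 9.5000 mm.
Angle of view α = 2·arctan(d/2f) with d = 9.5000 mm and f = 11.92 mm.
d/2f = 0.39849; arctan(0.39849) ≈ 0.3792 rad, so α ≈ 0.7584 rad.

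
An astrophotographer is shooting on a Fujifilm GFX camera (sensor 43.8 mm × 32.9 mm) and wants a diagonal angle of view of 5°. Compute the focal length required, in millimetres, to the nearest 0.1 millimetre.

627.3 mm

Sensor diagonal = √(43.8² + 32.9²) = √3000.8500 ≈ 54.7800 mm.
From α = 2·arctan(d/2f) we get f = d / (2·tan(α/2)).
With d = 54.7800 mm and α/2 = 2.5°, tan(α/2) ≈ 0.04366, so f ≈ 54.7800 / 0.08732 ≈ 627.3343 mm.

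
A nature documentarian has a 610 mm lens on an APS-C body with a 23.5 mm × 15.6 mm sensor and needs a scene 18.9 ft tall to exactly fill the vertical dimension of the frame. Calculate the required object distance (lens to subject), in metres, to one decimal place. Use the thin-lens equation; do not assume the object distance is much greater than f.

225.9 m

W: 18.9 ft × 304.8 mm/ft = 5760.72 mm.
Magnification m = h/W = dᵢ/dₒ; combined with 1/f = 1/dₒ + 1/dᵢ this gives dₒ = f·(1 + W/h).
dₒ = 610 mm × (1 + 5760.72/15.6) = 610 × 370.2769 ≈ 225868.916 mm = 225.869 m.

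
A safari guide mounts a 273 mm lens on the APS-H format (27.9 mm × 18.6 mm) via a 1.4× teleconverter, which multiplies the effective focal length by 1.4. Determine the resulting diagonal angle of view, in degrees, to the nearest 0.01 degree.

Effective focal length f = 273 × 1.4 = 382.2 mm.
Sensor diagonal = √(27.9² + 18.6²) = √1124.3700 ≈ 33.5316 mm.
α = 2·arctan(33.532 / (2 × 382.2)) = 2·arctan(0.04387) ≈ 5.0235°.

5.02°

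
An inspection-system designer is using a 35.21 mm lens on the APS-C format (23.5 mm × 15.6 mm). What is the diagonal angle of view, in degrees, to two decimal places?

43.66°

Sensor diagonal = √(23.5² + 15.6²) = √795.6100 ≈ 28.2066 mm.
Angle of view α = 2·arctan(d/2f) with d = 28.2066 mm and f = 35.21 mm.
d/2f = 0.40055; arctan(0.40055) ≈ 21.8285°, so α ≈ 43.6569°.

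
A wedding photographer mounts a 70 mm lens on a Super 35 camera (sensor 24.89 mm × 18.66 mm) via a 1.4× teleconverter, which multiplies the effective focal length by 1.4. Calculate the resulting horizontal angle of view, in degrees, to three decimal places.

14.474°

Effective focal length f = 70 × 1.4 = 98 mm.
α = 2·arctan(24.89 / (2 × 98)) = 2·arctan(0.12699) ≈ 14.4745°.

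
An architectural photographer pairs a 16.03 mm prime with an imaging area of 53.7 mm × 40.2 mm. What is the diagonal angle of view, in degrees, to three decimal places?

128.910°

Sensor diagonal = √(53.7² + 40.2²) = √4499.7300 ≈ 67.0800 mm.
Angle of view α = 2·arctan(d/2f) with d = 67.0800 mm and f = 16.03 mm.
d/2f = 2.09233; arctan(2.09233) ≈ 64.4552°, so α ≈ 128.9103°.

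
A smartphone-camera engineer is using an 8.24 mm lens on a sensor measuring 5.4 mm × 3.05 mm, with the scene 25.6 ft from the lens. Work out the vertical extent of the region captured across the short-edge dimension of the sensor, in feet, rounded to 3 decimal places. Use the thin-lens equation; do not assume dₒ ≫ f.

9.466 ft

dₒ: 25.6 ft × 304.8 mm/ft = 7802.88 mm.
Similar triangles through the lens centre give W/dₒ = h/dᵢ; with 1/f = 1/dₒ + 1/dᵢ this gives W = h·(dₒ − f)/f.
W = 3.05 mm × (7802.88 − 8.24) / 8.24 = 3.05 × 945.9514 ≈ 2885.152 mm = 2885.152/304.8 ft = 9.46572 ft.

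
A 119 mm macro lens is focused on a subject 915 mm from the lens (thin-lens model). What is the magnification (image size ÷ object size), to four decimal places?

Thin lens: 1/f = 1/dₒ + 1/dᵢ → 1/dᵢ = 1/119 − 1/915 = 0.0073105 mm⁻¹, so dᵢ ≈ 136.7902 mm.
Magnification m = dᵢ/dₒ = 136.7902/915 ≈ 0.14950.

0.1495×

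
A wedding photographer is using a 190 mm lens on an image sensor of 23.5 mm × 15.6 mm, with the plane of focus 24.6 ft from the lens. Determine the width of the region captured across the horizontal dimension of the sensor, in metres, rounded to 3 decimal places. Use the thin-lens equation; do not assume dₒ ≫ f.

dₒ: 24.6 ft × 304.8 mm/ft = 7498.08 mm.
Similar triangles through the lens centre give W/dₒ = w/dᵢ; with 1/f = 1/dₒ + 1/dᵢ this gives W = w·(dₒ − f)/f.
W = 23.5 mm × (7498.08 − 190) / 190 = 23.5 × 38.4636 ≈ 903.894 mm = 0.903894 m.

0.904 m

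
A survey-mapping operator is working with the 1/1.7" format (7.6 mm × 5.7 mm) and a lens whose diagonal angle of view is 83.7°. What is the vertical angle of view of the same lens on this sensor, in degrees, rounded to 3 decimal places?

56.508°

Sensor diagonal = √(7.6² + 5.7²) = √90.2500 ≈ 9.5000 mm.
From the diagonal AOV: f = 9.5000 / (2·tan(41.85°)) = 9.5000 / 1.79135 ≈ 5.3033 mm.
Vertical AOV = 2·arctan(5.7 / (2 × 5.3033)) = 2·arctan(0.53740) ≈ 56.5076°.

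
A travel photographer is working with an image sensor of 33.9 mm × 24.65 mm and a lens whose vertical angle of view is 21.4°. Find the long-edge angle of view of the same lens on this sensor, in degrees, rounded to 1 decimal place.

From the vertical AOV: f = 24.65 / (2·tan(10.7°)) = 24.65 / 0.37790 ≈ 65.2282 mm.
Long-edge AOV = 2·arctan(33.9 / (2 × 65.2282)) = 2·arctan(0.25986) ≈ 29.1331°.

29.1°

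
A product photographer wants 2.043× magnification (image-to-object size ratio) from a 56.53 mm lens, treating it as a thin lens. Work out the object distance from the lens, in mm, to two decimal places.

With m = dᵢ/dₒ and 1/f = 1/dₒ + 1/dᵢ, substituting dᵢ = m·dₒ gives 1/f = (1 + 1/m)/dₒ, hence dₒ = f·(1 + 1/m).
dₒ = 56.53 × (1 + 1/2.043) = 56.53 × 1.48948 ≈ 84.200 mm.

84.20 mm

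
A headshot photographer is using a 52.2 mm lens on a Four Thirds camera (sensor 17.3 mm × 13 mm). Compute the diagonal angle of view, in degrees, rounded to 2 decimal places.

23.42°

Sensor diagonal = √(17.3² + 13²) = √468.2900 ≈ 21.6400 mm.
Angle of view α = 2·arctan(d/2f) with d = 21.6400 mm and f = 52.2 mm.
d/2f = 0.20728; arctan(0.20728) ≈ 11.7104°, so α ≈ 23.4208°.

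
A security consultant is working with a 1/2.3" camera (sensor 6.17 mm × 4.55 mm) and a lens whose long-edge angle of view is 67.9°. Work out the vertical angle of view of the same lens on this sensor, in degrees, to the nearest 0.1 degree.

From the long-edge AOV: f = 6.17 / (2·tan(33.95°)) = 6.17 / 1.34648 ≈ 4.5823 mm.
Vertical AOV = 2·arctan(4.55 / (2 × 4.5823)) = 2·arctan(0.49647) ≈ 52.8063°.

52.8°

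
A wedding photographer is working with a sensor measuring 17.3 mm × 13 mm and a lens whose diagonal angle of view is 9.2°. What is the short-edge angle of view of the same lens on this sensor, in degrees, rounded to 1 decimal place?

5.5°

Sensor diagonal = √(17.3² + 13²) = √468.2900 ≈ 21.6400 mm.
From the diagonal AOV: f = 21.6400 / (2·tan(4.6°)) = 21.6400 / 0.16092 ≈ 134.4800 mm.
Short-edge AOV = 2·arctan(13 / (2 × 134.4800)) = 2·arctan(0.04833) ≈ 5.5344°.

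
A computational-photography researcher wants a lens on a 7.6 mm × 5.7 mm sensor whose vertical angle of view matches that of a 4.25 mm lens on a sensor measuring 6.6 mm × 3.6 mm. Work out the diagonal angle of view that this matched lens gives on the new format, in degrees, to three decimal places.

70.435°

Equal vertical AOV ⇒ f₂ = f₁ · 5.7/3.6 = 4.25 × 1.58333 ≈ 6.7292 mm.
Sensor diagonal = √(7.6² + 5.7²) = √90.2500 ≈ 9.5000 mm.
Diagonal AOV on the new format = 2·arctan(9.5000 / (2 × 6.7292)) = 2·arctan(0.70588) ≈ 70.4352°.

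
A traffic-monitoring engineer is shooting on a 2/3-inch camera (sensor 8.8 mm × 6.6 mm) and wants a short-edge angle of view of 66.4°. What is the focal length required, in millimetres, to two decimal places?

From α = 2·arctan(h/2f) we get f = h / (2·tan(α/2)).
With h = 6.6 mm and α/2 = 33.2°, tan(α/2) ≈ 0.65438, so f ≈ 6.6 / 1.30876 ≈ 5.0429 mm.

5.04 mm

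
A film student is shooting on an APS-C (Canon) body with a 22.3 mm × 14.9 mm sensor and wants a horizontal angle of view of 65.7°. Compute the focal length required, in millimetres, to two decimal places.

17.27 mm

From α = 2·arctan(w/2f) we get f = w / (2·tan(α/2)).
With w = 22.3 mm and α/2 = 32.85°, tan(α/2) ≈ 0.64569, so f ≈ 22.3 / 1.29138 ≈ 17.2683 mm.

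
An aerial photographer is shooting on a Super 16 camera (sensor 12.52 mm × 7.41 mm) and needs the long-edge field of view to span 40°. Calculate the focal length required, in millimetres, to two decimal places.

17.20 mm

From α = 2·arctan(w/2f) we get f = w / (2·tan(α/2)).
With w = 12.52 mm and α/2 = 20°, tan(α/2) ≈ 0.36397, so f ≈ 12.52 / 0.72794 ≈ 17.1992 mm.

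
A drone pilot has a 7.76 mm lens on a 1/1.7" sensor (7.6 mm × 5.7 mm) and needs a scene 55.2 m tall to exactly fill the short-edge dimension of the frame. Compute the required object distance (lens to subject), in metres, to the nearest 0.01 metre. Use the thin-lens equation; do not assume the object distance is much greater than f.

75.16 m

W: 55.2 m = 55200 mm.
Magnification m = h/W = dᵢ/dₒ; combined with 1/f = 1/dₒ + 1/dᵢ this gives dₒ = f·(1 + W/h).
dₒ = 7.76 mm × (1 + 55200/5.7) = 7.76 × 9685.2105 ≈ 75157.234 mm = 75.1572 m.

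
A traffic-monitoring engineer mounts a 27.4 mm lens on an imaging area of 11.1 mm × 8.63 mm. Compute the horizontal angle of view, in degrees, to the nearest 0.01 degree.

22.90°

Angle of view α = 2·arctan(w/2f) with w = 11.1 mm and f = 27.4 mm.
w/2f = 0.20255; arctan(0.20255) ≈ 11.4506°, so α ≈ 22.9012°.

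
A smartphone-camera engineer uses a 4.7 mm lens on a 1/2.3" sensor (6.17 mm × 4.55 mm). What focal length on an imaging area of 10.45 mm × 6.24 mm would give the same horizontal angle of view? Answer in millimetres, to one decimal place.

8.0 mm

Equal angle of view means equal width/f ratio, so f₂ = f₁ · (width₂/width₁) = 4.7 × 10.45/6.17.
f₂ = 4.7 × 1.69368 ≈ 7.960 mm.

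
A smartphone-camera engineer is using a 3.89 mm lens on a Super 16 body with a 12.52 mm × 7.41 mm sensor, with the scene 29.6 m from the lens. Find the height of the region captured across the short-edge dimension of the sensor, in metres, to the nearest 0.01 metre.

dₒ: 29.6 m = 29600 mm.
Similar triangles through the lens centre give W/dₒ = h/dᵢ; with 1/f = 1/dₒ + 1/dᵢ this gives W = h·(dₒ − f)/f.
W = 7.41 mm × (29600 − 3.89) / 3.89 = 7.41 × 7608.2545 ≈ 56377.166 mm = 56.3772 m.

56.38 m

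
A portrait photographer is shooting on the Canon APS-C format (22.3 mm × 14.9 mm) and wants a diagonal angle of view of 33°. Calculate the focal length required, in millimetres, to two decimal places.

45.27 mm

Sensor diagonal = √(22.3² + 14.9²) = √719.3000 ≈ 26.8198 mm.
From α = 2·arctan(d/2f) we get f = d / (2·tan(α/2)).
With d = 26.8198 mm and α/2 = 16.5°, tan(α/2) ≈ 0.29621, so f ≈ 26.8198 / 0.59243 ≈ 45.2710 mm.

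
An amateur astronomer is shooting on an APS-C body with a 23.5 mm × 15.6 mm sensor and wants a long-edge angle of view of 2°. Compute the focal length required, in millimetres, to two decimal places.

From α = 2·arctan(w/2f) we get f = w / (2·tan(α/2)).
With w = 23.5 mm and α/2 = 1°, tan(α/2) ≈ 0.01746, so f ≈ 23.5 / 0.03491 ≈ 673.1570 mm.

673.16 mm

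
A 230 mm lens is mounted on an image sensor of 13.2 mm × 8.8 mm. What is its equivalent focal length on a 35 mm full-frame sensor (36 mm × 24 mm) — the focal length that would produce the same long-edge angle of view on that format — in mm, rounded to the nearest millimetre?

627 mm

Equal angle of view means equal width/f ratio, so f₂ = f₁ · (width₂/width₁) = 230 × 36/13.2.
f₂ = 230 × 2.72727 ≈ 627.273 mm.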